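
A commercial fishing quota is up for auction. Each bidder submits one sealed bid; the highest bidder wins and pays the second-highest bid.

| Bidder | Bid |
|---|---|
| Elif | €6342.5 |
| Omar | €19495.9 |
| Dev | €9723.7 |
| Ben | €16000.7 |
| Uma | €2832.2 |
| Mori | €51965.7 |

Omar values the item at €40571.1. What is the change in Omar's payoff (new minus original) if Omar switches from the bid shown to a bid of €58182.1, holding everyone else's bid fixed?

−€11394.6

The highest bid among the other bidders is €51965.7; Omar's bid doesn't change that.
Original bid €19495.9: Omar is not highest (top rival bid is €51965.7); payoff €0.
Alternative bid €58182.1: Omar is highest, pays the top rival bid €51965.7; payoff €40571.1 − €51965.7 = −€11394.6.
Change in payoff = −€11394.6 − (€0) = −€11394.6.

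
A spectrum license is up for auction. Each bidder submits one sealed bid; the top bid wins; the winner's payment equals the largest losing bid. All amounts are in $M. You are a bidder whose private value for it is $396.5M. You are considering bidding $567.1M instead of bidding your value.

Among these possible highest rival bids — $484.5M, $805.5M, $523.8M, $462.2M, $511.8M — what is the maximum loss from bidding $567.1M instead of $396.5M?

$484.5M: truthful gives $0M, deviation gives −$88M → loss $88M.
$805.5M: same outcome either way → loss $0M.
$523.8M: truthful gives $0M, deviation gives −$127.3M → loss $127.3M.
$462.2M: truthful gives $0M, deviation gives −$65.7M → loss $65.7M.
$511.8M: truthful gives $0M, deviation gives −$115.3M → loss $115.3M.
Maximum loss: $127.3M.

$127.3M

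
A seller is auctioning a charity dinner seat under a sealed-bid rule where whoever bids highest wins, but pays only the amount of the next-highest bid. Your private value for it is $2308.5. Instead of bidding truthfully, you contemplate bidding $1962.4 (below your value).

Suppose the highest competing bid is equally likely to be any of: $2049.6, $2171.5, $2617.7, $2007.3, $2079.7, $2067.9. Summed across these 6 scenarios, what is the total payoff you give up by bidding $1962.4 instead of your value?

$1166.5

The deviation costs you only when the competing bid falls strictly between $1962.4 and $2308.5; elsewhere both bids give the same outcome.
$2049.6: truthful payoff $258.9, deviation payoff $0 → loss $258.9.
$2171.5: truthful payoff $137, deviation payoff $0 → loss $137.
$2617.7: outcomes coincide → loss $0.
$2007.3: truthful payoff $301.2, deviation payoff $0 → loss $301.2.
$2079.7: truthful payoff $228.8, deviation payoff $0 → loss $228.8.
$2067.9: truthful payoff $240.6, deviation payoff $0 → loss $240.6.
Total loss = $258.9 + $137 + $301.2 + $228.8 + $240.6 = $1166.5.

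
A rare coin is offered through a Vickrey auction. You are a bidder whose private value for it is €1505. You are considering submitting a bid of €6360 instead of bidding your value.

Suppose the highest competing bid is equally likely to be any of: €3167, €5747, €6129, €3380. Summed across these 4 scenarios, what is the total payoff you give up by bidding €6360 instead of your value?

The deviation costs you only when the competing bid falls strictly between €1505 and €6360; elsewhere both bids give the same outcome.
€3167: truthful payoff €0, deviation payoff −€1662 → loss €1662.
€5747: truthful payoff €0, deviation payoff −€4242 → loss €4242.
€6129: truthful payoff €0, deviation payoff −€4624 → loss €4624.
€3380: truthful payoff €0, deviation payoff −€1875 → loss €1875.
Total loss = €1662 + €4242 + €4624 + €1875 = €12403.

€12403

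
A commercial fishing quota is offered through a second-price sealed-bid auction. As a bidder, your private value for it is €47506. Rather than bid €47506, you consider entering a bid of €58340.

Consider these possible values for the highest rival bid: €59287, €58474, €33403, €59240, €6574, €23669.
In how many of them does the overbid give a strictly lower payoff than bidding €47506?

The deviation hurts exactly when the highest competing bid lies strictly between €47506 and €58340 — overbidding then wins at a price above your value.
€59287: above both → same outcome either way.
€58474: above both → same outcome either way.
€33403: below both → same outcome either way.
€59240: above both → same outcome either way.
€6574: below both → same outcome either way.
€23669: below both → same outcome either way.
Count: 0.

0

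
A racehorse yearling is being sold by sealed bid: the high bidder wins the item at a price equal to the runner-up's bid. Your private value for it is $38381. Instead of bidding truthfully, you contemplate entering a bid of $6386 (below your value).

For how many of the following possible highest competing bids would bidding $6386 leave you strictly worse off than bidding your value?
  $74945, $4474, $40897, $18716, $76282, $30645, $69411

2

The deviation hurts exactly when the highest competing bid lies strictly between $6386 and $38381 — underbidding then forfeits a profitable win.
$74945: above both → same outcome either way.
$4474: below both → same outcome either way.
$40897: above both → same outcome either way.
$18716: inside the interval → strictly worse (loss $19665).
$76282: above both → same outcome either way.
$30645: inside the interval → strictly worse (loss $7736).
$69411: above both → same outcome either way.
Count: 2.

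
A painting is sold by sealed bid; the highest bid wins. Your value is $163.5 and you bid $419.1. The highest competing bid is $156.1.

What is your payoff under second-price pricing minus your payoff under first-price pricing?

You have the highest bid, so you win under either rule.
Second-price: pay $156.1 → payoff $7.4.
First-price: pay your own bid $419.1 → payoff −$255.6.
Difference = $7.4 − (−$255.6) = $263.

$263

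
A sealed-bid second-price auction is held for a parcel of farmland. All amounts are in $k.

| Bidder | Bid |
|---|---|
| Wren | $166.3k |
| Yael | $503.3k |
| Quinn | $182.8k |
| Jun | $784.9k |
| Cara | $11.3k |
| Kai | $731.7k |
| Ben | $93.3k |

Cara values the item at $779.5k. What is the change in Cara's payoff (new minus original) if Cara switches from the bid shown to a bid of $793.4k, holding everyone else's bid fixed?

−$5.4k

The highest bid among the other bidders is $784.9k; Cara's bid doesn't change that.
Original bid $11.3k: Cara is not highest (top rival bid is $784.9k); payoff $0k.
Alternative bid $793.4k: Cara is highest, pays the top rival bid $784.9k; payoff $779.5k − $784.9k = −$5.4k.
Change in payoff = −$5.4k − ($0k) = −$5.4k.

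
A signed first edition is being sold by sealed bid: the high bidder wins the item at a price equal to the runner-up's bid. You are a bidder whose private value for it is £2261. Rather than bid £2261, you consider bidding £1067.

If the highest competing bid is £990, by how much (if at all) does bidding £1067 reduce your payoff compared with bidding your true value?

£0

Bidding your value £2261: you win (since £2261 > £990) and pay £990. Payoff £1271.
Bidding £1067: you win and pay £990. Payoff £2261 − £990 = £1271.
Difference = £1271 − £1271 = £0; both bids lead to the same outcome because the competing bid is below both your value and your alternative bid.
In a second-price auction your bid sets only whether you win, not what you pay, so bidding your true value is weakly dominant.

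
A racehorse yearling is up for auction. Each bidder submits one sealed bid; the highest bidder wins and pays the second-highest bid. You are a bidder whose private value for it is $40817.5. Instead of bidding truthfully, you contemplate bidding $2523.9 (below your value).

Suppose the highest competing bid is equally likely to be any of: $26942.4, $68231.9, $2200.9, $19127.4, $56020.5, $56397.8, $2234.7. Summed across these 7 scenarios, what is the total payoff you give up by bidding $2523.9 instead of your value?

$35565.2

The deviation costs you only when the competing bid falls strictly between $2523.9 and $40817.5; elsewhere both bids give the same outcome.
$26942.4: truthful payoff $13875.1, deviation payoff $0 → loss $13875.1.
$68231.9: outcomes coincide → loss $0.
$2200.9: outcomes coincide → loss $0.
$19127.4: truthful payoff $21690.1, deviation payoff $0 → loss $21690.1.
$56020.5: outcomes coincide → loss $0.
$56397.8: outcomes coincide → loss $0.
$2234.7: outcomes coincide → loss $0.
Total loss = $13875.1 + $21690.1 = $35565.2.
In a second-price auction your bid sets only whether you win, not what you pay, so bidding your true value is weakly dominant.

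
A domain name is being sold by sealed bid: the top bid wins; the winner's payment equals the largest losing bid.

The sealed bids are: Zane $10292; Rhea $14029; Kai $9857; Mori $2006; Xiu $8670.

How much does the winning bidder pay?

$10292

Highest bid: Rhea at $14029, so Rhea wins.
Second-highest bid: Zane at $10292 — that is the price the winner pays.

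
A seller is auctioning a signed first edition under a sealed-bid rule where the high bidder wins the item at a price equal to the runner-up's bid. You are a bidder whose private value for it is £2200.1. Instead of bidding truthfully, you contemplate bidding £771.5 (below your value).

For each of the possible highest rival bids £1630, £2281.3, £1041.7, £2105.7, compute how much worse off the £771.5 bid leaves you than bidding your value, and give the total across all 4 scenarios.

The deviation costs you only when the competing bid falls strictly between £771.5 and £2200.1; elsewhere both bids give the same outcome.
£1630: truthful payoff £570.1, deviation payoff £0 → loss £570.1.
£2281.3: outcomes coincide → loss £0.
£1041.7: truthful payoff £1158.4, deviation payoff £0 → loss £1158.4.
£2105.7: truthful payoff £94.4, deviation payoff £0 → loss £94.4.
Total loss = £570.1 + £1158.4 + £94.4 = £1822.9.
Truthful bidding weakly dominates here: raising your bid can only win items priced above your value, and lowering it can only forfeit items priced below.

£1822.9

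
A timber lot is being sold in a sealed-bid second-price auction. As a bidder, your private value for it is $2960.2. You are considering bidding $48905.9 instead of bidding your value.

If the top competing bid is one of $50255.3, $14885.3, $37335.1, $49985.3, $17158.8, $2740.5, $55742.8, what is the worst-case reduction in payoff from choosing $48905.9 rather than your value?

$34374.9

$50255.3: same outcome either way → loss $0.
$14885.3: truthful gives $0, deviation gives −$11925.1 → loss $11925.1.
$37335.1: truthful gives $0, deviation gives −$34374.9 → loss $34374.9.
$49985.3: same outcome either way → loss $0.
$17158.8: truthful gives $0, deviation gives −$14198.6 → loss $14198.6.
$2740.5: same outcome either way → loss $0.
$55742.8: same outcome either way → loss $0.
Maximum loss: $34374.9.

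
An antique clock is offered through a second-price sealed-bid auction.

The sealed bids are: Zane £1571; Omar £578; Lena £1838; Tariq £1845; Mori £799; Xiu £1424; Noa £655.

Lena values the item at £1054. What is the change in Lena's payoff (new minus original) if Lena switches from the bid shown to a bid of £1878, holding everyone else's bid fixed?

−£791

The highest bid among the other bidders is £1845; Lena's bid doesn't change that.
Original bid £1838: Lena is not highest (top rival bid is £1845); payoff £0.
Alternative bid £1878: Lena is highest, pays the top rival bid £1845; payoff £1054 − £1845 = −£791.
Change in payoff = −£791 − (£0) = −£791.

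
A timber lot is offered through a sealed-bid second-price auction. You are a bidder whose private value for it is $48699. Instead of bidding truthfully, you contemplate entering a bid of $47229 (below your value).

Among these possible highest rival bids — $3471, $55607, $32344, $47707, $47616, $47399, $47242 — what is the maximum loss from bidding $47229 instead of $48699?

$3471: same outcome either way → loss $0.
$55607: same outcome either way → loss $0.
$32344: same outcome either way → loss $0.
$47707: truthful gives $992, deviation gives $0 → loss $992.
$47616: truthful gives $1083, deviation gives $0 → loss $1083.
$47399: truthful gives $1300, deviation gives $0 → loss $1300.
$47242: truthful gives $1457, deviation gives $0 → loss $1457.
Maximum loss: $1457.

$1457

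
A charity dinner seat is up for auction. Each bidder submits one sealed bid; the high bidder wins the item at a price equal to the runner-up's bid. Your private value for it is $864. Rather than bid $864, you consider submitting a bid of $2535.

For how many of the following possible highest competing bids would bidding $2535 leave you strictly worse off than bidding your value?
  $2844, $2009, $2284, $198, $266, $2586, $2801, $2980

The deviation hurts exactly when the highest competing bid lies strictly between $864 and $2535 — overbidding then wins at a price above your value.
$2844: above both → same outcome either way.
$2009: inside the interval → strictly worse (loss $1145).
$2284: inside the interval → strictly worse (loss $1420).
$198: below both → same outcome either way.
$266: below both → same outcome either way.
$2586: above both → same outcome either way.
$2801: above both → same outcome either way.
$2980: above both → same outcome either way.
Count: 2.

2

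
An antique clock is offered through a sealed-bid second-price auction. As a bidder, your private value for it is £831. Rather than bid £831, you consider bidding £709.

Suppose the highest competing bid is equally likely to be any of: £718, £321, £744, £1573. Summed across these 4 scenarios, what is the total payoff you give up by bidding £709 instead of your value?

£200

The deviation costs you only when the competing bid falls strictly between £709 and £831; elsewhere both bids give the same outcome.
£718: truthful payoff £113, deviation payoff £0 → loss £113.
£321: outcomes coincide → loss £0.
£744: truthful payoff £87, deviation payoff £0 → loss £87.
£1573: outcomes coincide → loss £0.
Total loss = £113 + £87 = £200.
Truthful bidding weakly dominates here: raising your bid can only win items priced above your value, and lowering it can only forfeit items priced below.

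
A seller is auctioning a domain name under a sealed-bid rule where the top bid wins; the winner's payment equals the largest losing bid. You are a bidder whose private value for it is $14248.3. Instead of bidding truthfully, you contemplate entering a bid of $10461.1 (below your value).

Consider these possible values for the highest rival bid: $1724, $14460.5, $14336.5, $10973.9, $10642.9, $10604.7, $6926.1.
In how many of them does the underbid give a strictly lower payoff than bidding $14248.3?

3

The deviation hurts exactly when the highest competing bid lies strictly between $10461.1 and $14248.3 — underbidding then forfeits a profitable win.
$1724: below both → same outcome either way.
$14460.5: above both → same outcome either way.
$14336.5: above both → same outcome either way.
$10973.9: inside the interval → strictly worse (loss $3274.4).
$10642.9: inside the interval → strictly worse (loss $3605.4).
$10604.7: inside the interval → strictly worse (loss $3643.6).
$6926.1: below both → same outcome either way.
Count: 3.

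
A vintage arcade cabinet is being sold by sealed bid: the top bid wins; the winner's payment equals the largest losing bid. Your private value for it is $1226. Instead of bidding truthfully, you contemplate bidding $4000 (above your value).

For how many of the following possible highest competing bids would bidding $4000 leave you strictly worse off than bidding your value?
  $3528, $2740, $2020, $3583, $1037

The deviation hurts exactly when the highest competing bid lies strictly between $1226 and $4000 — overbidding then wins at a price above your value.
$3528: inside the interval → strictly worse (loss $2302).
$2740: inside the interval → strictly worse (loss $1514).
$2020: inside the interval → strictly worse (loss $794).
$3583: inside the interval → strictly worse (loss $2357).
$1037: below both → same outcome either way.
Count: 4.

4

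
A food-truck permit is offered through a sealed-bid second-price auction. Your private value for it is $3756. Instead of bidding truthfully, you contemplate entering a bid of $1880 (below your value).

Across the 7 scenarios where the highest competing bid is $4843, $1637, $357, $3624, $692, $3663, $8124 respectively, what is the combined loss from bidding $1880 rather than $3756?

The deviation costs you only when the competing bid falls strictly between $1880 and $3756; elsewhere both bids give the same outcome.
$4843: outcomes coincide → loss $0.
$1637: outcomes coincide → loss $0.
$357: outcomes coincide → loss $0.
$3624: truthful payoff $132, deviation payoff $0 → loss $132.
$692: outcomes coincide → loss $0.
$3663: truthful payoff $93, deviation payoff $0 → loss $93.
$8124: outcomes coincide → loss $0.
Total loss = $132 + $93 = $225.
Because the price is fixed by the runner-up's bid, deviating from your value can only change a good outcome into a bad one — never the reverse.

$225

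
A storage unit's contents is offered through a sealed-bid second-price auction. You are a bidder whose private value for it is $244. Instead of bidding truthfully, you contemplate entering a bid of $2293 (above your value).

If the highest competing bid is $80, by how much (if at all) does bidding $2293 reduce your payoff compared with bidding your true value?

Bidding your value $244: you win (since $244 > $80) and pay $80. Payoff $164.
Bidding $2293: you win and pay $80. Payoff $244 − $80 = $164.
Difference = $164 − $164 = $0; both bids lead to the same outcome because the competing bid is below both your value and your alternative bid.

$0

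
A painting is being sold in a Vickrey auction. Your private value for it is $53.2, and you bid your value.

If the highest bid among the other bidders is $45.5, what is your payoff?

Your bid $53.2 exceeds the highest competing bid $45.5, so you win.
In a second-price auction the winner pays the second-highest bid, $45.5.
Payoff = value − price = $53.2 − $45.5 = $7.7.

$7.7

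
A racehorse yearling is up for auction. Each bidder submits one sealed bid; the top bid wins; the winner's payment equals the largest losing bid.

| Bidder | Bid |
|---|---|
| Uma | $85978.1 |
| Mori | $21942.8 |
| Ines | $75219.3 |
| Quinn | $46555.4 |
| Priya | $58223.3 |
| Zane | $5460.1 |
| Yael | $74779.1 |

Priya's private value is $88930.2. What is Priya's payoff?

Highest bid: Uma at $85978.1, so Uma wins.
Second-highest bid: Ines at $75219.3 — that is the price the winner pays.
Priya did not win, so Priya pays nothing and receives nothing: payoff $0.

$0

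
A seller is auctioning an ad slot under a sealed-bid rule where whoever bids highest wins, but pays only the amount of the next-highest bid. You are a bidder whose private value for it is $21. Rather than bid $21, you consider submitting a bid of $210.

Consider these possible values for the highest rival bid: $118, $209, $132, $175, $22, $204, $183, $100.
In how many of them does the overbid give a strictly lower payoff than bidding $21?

8

The deviation hurts exactly when the highest competing bid lies strictly between $21 and $210 — overbidding then wins at a price above your value.
$118: inside the interval → strictly worse (loss $97).
$209: inside the interval → strictly worse (loss $188).
$132: inside the interval → strictly worse (loss $111).
$175: inside the interval → strictly worse (loss $154).
$22: inside the interval → strictly worse (loss $1).
$204: inside the interval → strictly worse (loss $183).
$183: inside the interval → strictly worse (loss $162).
$100: inside the interval → strictly worse (loss $79).
Count: 8.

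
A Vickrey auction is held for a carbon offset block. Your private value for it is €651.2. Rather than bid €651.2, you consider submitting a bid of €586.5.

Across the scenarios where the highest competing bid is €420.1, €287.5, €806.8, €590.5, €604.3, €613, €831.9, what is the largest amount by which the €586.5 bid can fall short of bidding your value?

€60.7

€420.1: same outcome either way → loss €0.
€287.5: same outcome either way → loss €0.
€806.8: same outcome either way → loss €0.
€590.5: truthful gives €60.7, deviation gives €0 → loss €60.7.
€604.3: truthful gives €46.9, deviation gives €0 → loss €46.9.
€613: truthful gives €38.2, deviation gives €0 → loss €38.2.
€831.9: same outcome either way → loss €0.
Maximum loss: €60.7.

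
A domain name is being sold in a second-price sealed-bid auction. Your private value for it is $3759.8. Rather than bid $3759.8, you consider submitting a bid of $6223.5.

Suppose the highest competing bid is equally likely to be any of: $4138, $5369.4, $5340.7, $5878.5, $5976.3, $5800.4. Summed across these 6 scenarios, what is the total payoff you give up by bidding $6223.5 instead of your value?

$9944.5

The deviation costs you only when the competing bid falls strictly between $3759.8 and $6223.5; elsewhere both bids give the same outcome.
$4138: truthful payoff $0, deviation payoff −$378.2 → loss $378.2.
$5369.4: truthful payoff $0, deviation payoff −$1609.6 → loss $1609.6.
$5340.7: truthful payoff $0, deviation payoff −$1580.9 → loss $1580.9.
$5878.5: truthful payoff $0, deviation payoff −$2118.7 → loss $2118.7.
$5976.3: truthful payoff $0, deviation payoff −$2216.5 → loss $2216.5.
$5800.4: truthful payoff $0, deviation payoff −$2040.6 → loss $2040.6.
Total loss = $378.2 + $1609.6 + $1580.9 + $2118.7 + $2216.5 + $2040.6 = $9944.5.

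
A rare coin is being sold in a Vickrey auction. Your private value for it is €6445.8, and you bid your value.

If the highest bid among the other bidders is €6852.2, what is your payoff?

Your bid €6445.8 is below the highest competing bid €6852.2, so you lose.
A losing bidder pays nothing and receives nothing: payoff = €0.

€0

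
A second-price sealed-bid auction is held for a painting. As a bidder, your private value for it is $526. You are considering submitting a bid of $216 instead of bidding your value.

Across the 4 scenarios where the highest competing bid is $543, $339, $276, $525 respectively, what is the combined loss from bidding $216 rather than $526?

$438

The deviation costs you only when the competing bid falls strictly between $216 and $526; elsewhere both bids give the same outcome.
$543: outcomes coincide → loss $0.
$339: truthful payoff $187, deviation payoff $0 → loss $187.
$276: truthful payoff $250, deviation payoff $0 → loss $250.
$525: truthful payoff $1, deviation payoff $0 → loss $1.
Total loss = $187 + $250 + $1 = $438.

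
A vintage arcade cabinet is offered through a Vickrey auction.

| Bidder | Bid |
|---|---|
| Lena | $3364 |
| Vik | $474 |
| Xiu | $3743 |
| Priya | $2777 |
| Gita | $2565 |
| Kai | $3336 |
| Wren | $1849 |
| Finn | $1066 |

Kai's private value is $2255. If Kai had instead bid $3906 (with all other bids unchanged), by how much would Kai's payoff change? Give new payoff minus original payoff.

The highest bid among the other bidders is $3743; Kai's bid doesn't change that.
Original bid $3336: Kai is not highest (top rival bid is $3743); payoff $0.
Alternative bid $3906: Kai is highest, pays the top rival bid $3743; payoff $2255 − $3743 = −$1488.
Change in payoff = −$1488 − ($0) = −$1488.

−$1488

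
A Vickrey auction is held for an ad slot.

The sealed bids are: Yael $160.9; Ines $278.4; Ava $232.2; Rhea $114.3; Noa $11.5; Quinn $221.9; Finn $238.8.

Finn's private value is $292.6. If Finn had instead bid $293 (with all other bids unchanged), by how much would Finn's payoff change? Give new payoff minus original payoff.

$14.2

The highest bid among the other bidders is $278.4; Finn's bid doesn't change that.
Original bid $238.8: Finn is not highest (top rival bid is $278.4); payoff $0.
Alternative bid $293: Finn is highest, pays the top rival bid $278.4; payoff $292.6 − $278.4 = $14.2.
Change in payoff = $14.2 − ($0) = $14.2.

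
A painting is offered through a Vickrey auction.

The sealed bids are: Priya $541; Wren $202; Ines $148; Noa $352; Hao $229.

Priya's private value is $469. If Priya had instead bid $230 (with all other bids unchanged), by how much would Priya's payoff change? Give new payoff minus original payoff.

−$117

The highest bid among the other bidders is $352; Priya's bid doesn't change that.
Original bid $541: Priya is highest, pays the top rival bid $352; payoff $469 − $352 = $117.
Alternative bid $230: Priya is not highest (top rival bid is $352); payoff $0.
Change in payoff = $0 − ($117) = −$117.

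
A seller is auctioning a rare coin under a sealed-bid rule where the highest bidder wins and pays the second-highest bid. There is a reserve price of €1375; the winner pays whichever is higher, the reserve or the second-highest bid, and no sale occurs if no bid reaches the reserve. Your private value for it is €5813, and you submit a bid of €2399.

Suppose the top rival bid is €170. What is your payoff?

€4438

Your bid €2399 is the highest and exceeds the reserve.
Price = max(second-highest bid, reserve) = max(€170, €1375) = €1375.
Payoff = €5813 − €1375 = €4438.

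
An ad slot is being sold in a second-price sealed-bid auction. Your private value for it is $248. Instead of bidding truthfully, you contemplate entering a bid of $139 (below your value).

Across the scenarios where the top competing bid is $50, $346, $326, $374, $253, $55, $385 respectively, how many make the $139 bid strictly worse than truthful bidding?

0

The deviation hurts exactly when the highest competing bid lies strictly between $139 and $248 — underbidding then forfeits a profitable win.
$50: below both → same outcome either way.
$346: above both → same outcome either way.
$326: above both → same outcome either way.
$374: above both → same outcome either way.
$253: above both → same outcome either way.
$55: below both → same outcome either way.
$385: above both → same outcome either way.
Count: 0.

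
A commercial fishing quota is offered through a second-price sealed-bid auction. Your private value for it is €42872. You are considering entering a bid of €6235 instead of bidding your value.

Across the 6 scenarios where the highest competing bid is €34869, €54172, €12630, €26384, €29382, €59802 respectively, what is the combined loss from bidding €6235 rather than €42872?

€68223

The deviation costs you only when the competing bid falls strictly between €6235 and €42872; elsewhere both bids give the same outcome.
€34869: truthful payoff €8003, deviation payoff €0 → loss €8003.
€54172: outcomes coincide → loss €0.
€12630: truthful payoff €30242, deviation payoff €0 → loss €30242.
€26384: truthful payoff €16488, deviation payoff €0 → loss €16488.
€29382: truthful payoff €13490, deviation payoff €0 → loss €13490.
€59802: outcomes coincide → loss €0.
Total loss = €8003 + €30242 + €16488 + €13490 = €68223.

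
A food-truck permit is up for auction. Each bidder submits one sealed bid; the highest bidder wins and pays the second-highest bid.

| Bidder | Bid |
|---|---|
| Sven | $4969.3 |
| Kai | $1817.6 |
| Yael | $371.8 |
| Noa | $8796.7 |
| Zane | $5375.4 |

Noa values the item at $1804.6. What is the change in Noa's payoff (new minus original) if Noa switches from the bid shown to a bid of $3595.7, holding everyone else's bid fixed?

The highest bid among the other bidders is $5375.4; Noa's bid doesn't change that.
Original bid $8796.7: Noa is highest, pays the top rival bid $5375.4; payoff $1804.6 − $5375.4 = −$3570.8.
Alternative bid $3595.7: Noa is not highest (top rival bid is $5375.4); payoff $0.
Change in payoff = $0 − (−$3570.8) = $3570.8.

$3570.8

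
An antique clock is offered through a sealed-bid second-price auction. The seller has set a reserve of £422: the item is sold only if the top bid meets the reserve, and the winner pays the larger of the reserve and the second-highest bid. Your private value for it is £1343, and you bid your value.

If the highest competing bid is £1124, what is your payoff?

£219

Your bid £1343 is the highest and exceeds the reserve.
Price = max(second-highest bid, reserve) = max(£1124, £422) = £1124.
Payoff = £1343 − £1124 = £219.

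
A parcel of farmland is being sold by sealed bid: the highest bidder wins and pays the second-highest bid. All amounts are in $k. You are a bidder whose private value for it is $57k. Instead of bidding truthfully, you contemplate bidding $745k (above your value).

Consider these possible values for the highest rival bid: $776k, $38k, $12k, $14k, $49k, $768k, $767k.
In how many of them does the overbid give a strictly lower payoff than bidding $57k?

The deviation hurts exactly when the highest competing bid lies strictly between $57k and $745k — overbidding then wins at a price above your value.
$776k: above both → same outcome either way.
$38k: below both → same outcome either way.
$12k: below both → same outcome either way.
$14k: below both → same outcome either way.
$49k: below both → same outcome either way.
$768k: above both → same outcome either way.
$767k: above both → same outcome either way.
Count: 0.

0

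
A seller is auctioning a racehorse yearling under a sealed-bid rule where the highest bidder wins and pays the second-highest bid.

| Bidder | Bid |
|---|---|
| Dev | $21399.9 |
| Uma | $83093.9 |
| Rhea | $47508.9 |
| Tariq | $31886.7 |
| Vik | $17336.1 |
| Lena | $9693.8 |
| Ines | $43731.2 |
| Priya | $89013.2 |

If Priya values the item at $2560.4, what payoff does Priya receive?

−$80533.5

Highest bid: Priya at $89013.2, so Priya wins.
Second-highest bid: Uma at $83093.9 — that is the price the winner pays.
Priya's payoff = value − price = $2560.4 − $83093.9 = −$80533.5.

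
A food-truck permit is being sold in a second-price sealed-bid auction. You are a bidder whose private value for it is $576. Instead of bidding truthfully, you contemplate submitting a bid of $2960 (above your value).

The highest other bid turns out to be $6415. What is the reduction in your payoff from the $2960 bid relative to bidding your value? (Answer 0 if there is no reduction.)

Bidding your value $576: you lose (since $576 < $6415). Payoff $0.
Bidding $2960: you lose. Payoff $0.
Difference = $0 − $0 = $0; both bids lead to the same outcome because the competing bid is above both your value and your alternative bid.

$0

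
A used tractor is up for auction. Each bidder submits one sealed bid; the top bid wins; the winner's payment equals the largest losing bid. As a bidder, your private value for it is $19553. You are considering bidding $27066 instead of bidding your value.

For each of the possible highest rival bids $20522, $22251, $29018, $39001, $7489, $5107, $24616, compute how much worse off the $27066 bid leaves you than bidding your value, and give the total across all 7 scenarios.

The deviation costs you only when the competing bid falls strictly between $19553 and $27066; elsewhere both bids give the same outcome.
$20522: truthful payoff $0, deviation payoff −$969 → loss $969.
$22251: truthful payoff $0, deviation payoff −$2698 → loss $2698.
$29018: outcomes coincide → loss $0.
$39001: outcomes coincide → loss $0.
$7489: outcomes coincide → loss $0.
$5107: outcomes coincide → loss $0.
$24616: truthful payoff $0, deviation payoff −$5063 → loss $5063.
Total loss = $969 + $2698 + $5063 = $8730.
Truthful bidding weakly dominates here: raising your bid can only win items priced above your value, and lowering it can only forfeit items priced below.

$8730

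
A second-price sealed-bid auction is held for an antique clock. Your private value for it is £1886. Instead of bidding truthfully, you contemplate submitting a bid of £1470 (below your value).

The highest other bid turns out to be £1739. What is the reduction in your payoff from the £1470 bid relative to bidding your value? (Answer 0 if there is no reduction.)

£147

Bidding your value £1886: you win (since £1886 > £1739) and pay £1739. Payoff £147.
Bidding £1470: you lose. Payoff £0.
The competing bid £1739 lies between your shaded bid and your value, so underbidding forfeits an item you could have won at a profitable price.
Loss from deviating = £147 − (£0) = £147.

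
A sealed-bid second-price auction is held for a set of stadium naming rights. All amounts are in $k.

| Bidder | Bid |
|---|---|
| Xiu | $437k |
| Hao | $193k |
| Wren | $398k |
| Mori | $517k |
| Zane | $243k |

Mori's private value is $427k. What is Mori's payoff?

−$10k

Highest bid: Mori at $517k, so Mori wins.
Second-highest bid: Xiu at $437k — that is the price the winner pays.
Mori's payoff = value − price = $427k − $437k = −$10k.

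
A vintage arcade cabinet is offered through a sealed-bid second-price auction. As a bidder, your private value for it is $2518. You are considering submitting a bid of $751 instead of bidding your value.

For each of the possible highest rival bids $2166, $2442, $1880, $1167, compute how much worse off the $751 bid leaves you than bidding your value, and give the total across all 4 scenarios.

$2417

The deviation costs you only when the competing bid falls strictly between $751 and $2518; elsewhere both bids give the same outcome.
$2166: truthful payoff $352, deviation payoff $0 → loss $352.
$2442: truthful payoff $76, deviation payoff $0 → loss $76.
$1880: truthful payoff $638, deviation payoff $0 → loss $638.
$1167: truthful payoff $1351, deviation payoff $0 → loss $1351.
Total loss = $352 + $76 + $638 + $1351 = $2417.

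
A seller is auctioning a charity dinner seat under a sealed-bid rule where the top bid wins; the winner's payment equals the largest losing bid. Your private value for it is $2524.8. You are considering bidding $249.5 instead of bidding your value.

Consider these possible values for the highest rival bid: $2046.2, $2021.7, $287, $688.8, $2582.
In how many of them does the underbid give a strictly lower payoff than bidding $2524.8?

4

The deviation hurts exactly when the highest competing bid lies strictly between $249.5 and $2524.8 — underbidding then forfeits a profitable win.
$2046.2: inside the interval → strictly worse (loss $478.6).
$2021.7: inside the interval → strictly worse (loss $503.1).
$287: inside the interval → strictly worse (loss $2237.8).
$688.8: inside the interval → strictly worse (loss $1836).
$2582: above both → same outcome either way.
Count: 4.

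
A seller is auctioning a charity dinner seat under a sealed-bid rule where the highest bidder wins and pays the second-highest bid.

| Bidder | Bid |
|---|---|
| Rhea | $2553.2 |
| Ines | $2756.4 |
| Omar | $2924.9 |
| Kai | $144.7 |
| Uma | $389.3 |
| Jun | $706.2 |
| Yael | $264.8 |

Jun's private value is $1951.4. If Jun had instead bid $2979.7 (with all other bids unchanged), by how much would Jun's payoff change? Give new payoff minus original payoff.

−$973.5

The highest bid among the other bidders is $2924.9; Jun's bid doesn't change that.
Original bid $706.2: Jun is not highest (top rival bid is $2924.9); payoff $0.
Alternative bid $2979.7: Jun is highest, pays the top rival bid $2924.9; payoff $1951.4 − $2924.9 = −$973.5.
Change in payoff = −$973.5 − ($0) = −$973.5.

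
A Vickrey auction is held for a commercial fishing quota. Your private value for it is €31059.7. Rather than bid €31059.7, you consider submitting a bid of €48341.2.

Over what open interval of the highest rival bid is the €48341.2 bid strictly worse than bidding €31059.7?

(€31059.7, €48341.2)

If the competing bid is below €31059.7, both bids win at the same price — no difference.
If it is above €48341.2, both bids lose — no difference.
If it lies strictly between €31059.7 and €48341.2, bidding your value loses (payoff 0) while bidding €48341.2 wins at a price above your value (payoff negative).
So the deviation strictly hurts on the open interval (€31059.7, €48341.2).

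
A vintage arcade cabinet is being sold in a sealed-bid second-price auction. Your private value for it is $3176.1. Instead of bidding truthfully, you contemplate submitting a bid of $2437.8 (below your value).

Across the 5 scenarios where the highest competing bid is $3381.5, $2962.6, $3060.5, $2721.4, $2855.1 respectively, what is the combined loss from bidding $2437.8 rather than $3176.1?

$1104.8

The deviation costs you only when the competing bid falls strictly between $2437.8 and $3176.1; elsewhere both bids give the same outcome.
$3381.5: outcomes coincide → loss $0.
$2962.6: truthful payoff $213.5, deviation payoff $0 → loss $213.5.
$3060.5: truthful payoff $115.6, deviation payoff $0 → loss $115.6.
$2721.4: truthful payoff $454.7, deviation payoff $0 → loss $454.7.
$2855.1: truthful payoff $321, deviation payoff $0 → loss $321.
Total loss = $213.5 + $115.6 + $454.7 + $321 = $1104.8.
Truthful bidding weakly dominates here: raising your bid can only win items priced above your value, and lowering it can only forfeit items priced below.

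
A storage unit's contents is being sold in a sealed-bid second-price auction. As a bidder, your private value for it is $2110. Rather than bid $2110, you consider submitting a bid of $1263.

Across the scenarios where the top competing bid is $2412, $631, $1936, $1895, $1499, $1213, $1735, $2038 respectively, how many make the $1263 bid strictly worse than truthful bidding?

5

The deviation hurts exactly when the highest competing bid lies strictly between $1263 and $2110 — underbidding then forfeits a profitable win.
$2412: above both → same outcome either way.
$631: below both → same outcome either way.
$1936: inside the interval → strictly worse (loss $174).
$1895: inside the interval → strictly worse (loss $215).
$1499: inside the interval → strictly worse (loss $611).
$1213: below both → same outcome either way.
$1735: inside the interval → strictly worse (loss $375).
$2038: inside the interval → strictly worse (loss $72).
Count: 5.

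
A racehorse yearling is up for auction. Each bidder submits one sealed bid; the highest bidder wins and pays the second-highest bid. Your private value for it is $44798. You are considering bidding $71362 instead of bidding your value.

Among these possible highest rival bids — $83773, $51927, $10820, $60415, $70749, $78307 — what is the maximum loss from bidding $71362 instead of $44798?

$83773: same outcome either way → loss $0.
$51927: truthful gives $0, deviation gives −$7129 → loss $7129.
$10820: same outcome either way → loss $0.
$60415: truthful gives $0, deviation gives −$15617 → loss $15617.
$70749: truthful gives $0, deviation gives −$25951 → loss $25951.
$78307: same outcome either way → loss $0.
Maximum loss: $25951.

$25951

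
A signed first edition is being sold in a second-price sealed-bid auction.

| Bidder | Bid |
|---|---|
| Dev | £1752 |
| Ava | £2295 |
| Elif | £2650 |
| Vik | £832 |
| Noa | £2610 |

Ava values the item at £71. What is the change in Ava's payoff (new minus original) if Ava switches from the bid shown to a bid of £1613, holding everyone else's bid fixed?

The highest bid among the other bidders is £2650; Ava's bid doesn't change that.
Original bid £2295: Ava is not highest (top rival bid is £2650); payoff £0.
Alternative bid £1613: Ava is not highest (top rival bid is £2650); payoff £0.
Change in payoff = £0 − (£0) = £0.

£0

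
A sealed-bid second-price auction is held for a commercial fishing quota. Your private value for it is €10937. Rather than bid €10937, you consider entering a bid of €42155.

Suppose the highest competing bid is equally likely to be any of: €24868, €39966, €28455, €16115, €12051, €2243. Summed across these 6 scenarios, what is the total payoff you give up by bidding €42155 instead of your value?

€66770

The deviation costs you only when the competing bid falls strictly between €10937 and €42155; elsewhere both bids give the same outcome.
€24868: truthful payoff €0, deviation payoff −€13931 → loss €13931.
€39966: truthful payoff €0, deviation payoff −€29029 → loss €29029.
€28455: truthful payoff €0, deviation payoff −€17518 → loss €17518.
€16115: truthful payoff €0, deviation payoff −€5178 → loss €5178.
€12051: truthful payoff €0, deviation payoff −€1114 → loss €1114.
€2243: outcomes coincide → loss €0.
Total loss = €13931 + €29029 + €17518 + €5178 + €1114 = €66770.
Because the price is fixed by the runner-up's bid, deviating from your value can only change a good outcome into a bad one — never the reverse.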